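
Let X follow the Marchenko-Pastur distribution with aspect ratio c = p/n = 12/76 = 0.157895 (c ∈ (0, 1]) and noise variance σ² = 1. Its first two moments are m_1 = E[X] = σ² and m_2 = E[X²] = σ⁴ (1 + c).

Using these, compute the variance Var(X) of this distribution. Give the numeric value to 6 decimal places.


m_1 = E[X] = σ² = 1, so m_1² = 1.
m_2 = E[X²] = σ⁴ (1 + c) = 1 · (1 + 0.157895) = 1 · 1.157895 = 1.157895.
(Note m_2 − m_1² simplifies to c · σ⁴ = 0.157895 · 1.)

Var(X) = m_2 − m_1² = 1.157895 − 1 = 0.157895.


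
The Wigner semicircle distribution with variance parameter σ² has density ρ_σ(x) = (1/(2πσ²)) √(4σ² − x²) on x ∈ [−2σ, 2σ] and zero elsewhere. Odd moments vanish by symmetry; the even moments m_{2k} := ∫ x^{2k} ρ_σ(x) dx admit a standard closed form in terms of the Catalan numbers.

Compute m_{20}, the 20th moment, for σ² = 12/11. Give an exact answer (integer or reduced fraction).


By the scaled semicircle moment identity, m_{2k} = σ^{2k} · C_k with k = 10.
C_10 = (1/(k+1)) · C(2k, k) = (1/11) · C(20, 10) = (1/11) · 184756 = 16796.
σ^{2k} = (σ²)^k = (12/11)^10 = 61917364224/25937424601.

Therefore m_{20} = σ^{20} · C_10 = (61917364224/25937424601) · 16796 = 1039964049506304/25937424601.


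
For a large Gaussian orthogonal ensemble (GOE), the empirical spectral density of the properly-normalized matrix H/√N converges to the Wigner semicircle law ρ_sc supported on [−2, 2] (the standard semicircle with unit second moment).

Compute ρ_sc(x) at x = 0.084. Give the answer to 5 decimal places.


ρ_sc(x) = (1/(2π)) √(4 − x²). With x = 0.084:
  4 − x² = 4 − (0.084)² = 4 − 0.007056 = 3.992944.
  √(4 − x²) = 1.998235.
  1/(2π) = 0.159155.
  ρ_sc(0.084) = 0.159155 · 1.998235 = 0.318029.

Rounded to 5 decimal places: ρ_sc(0.084) ≈ 0.31803.


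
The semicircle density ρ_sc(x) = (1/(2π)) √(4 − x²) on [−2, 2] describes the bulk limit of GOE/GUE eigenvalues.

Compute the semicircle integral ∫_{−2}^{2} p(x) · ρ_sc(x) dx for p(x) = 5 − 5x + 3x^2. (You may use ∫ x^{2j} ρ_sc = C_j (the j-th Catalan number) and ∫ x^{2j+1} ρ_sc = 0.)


Write p(x) = Σ a_i x^i, split into monomials and integrate each against ρ_sc separately.
Using ∫ x^{2j} ρ_sc = C_j = (1/(j+1)) C(2j, j) (Catalan numbers) and ∫ x^{2j+1} ρ_sc = 0 (odd monomials vanish by symmetry):
  i = 0 (even): a_0 · C_{0} = 5 · 1 = 5
  i = 1 (odd): ∫ x^1 ρ_sc = 0 (vanishes)
  i = 2 (even): a_2 · C_{1} = 3 · 1 = 3

Summing the contributions: ∫_{−2}^{2} p(x) ρ_sc(x) dx = 5 + 3 = 8.


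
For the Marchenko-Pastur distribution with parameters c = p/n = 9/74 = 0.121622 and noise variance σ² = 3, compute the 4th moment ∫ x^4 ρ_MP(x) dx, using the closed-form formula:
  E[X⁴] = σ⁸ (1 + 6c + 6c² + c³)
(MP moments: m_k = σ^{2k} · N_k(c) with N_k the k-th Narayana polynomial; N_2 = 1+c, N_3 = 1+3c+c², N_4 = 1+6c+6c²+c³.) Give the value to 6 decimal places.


E[X⁴] = σ⁸ (1 + 6c + 6c² + c³) (fourth MP moment). With σ² = 3 (so σ⁸ = 81) and c = 9/74 = 0.121622: E[X⁴] = 81 · (1 + 6·0.121622 + 6·(0.121622)² + (0.121622)³) = 81 · 1.820280.

So E[X^4] = 147.442651.


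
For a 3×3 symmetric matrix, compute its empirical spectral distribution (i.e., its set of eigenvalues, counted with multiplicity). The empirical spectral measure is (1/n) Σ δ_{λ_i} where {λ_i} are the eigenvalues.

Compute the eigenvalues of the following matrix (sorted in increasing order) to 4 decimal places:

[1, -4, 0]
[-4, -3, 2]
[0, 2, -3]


Since M is real symmetric, all three eigenvalues are real; they are the roots of det(λI − M) = λ³ − (tr M) λ² + s λ − det M, where s is the sum of the principal 2×2 minors.
tr M = 1 + (-3) + (-3) = -5.
s = (1·(-3) − (-4)²) + (1·(-3) − 0²) + ((-3)·(-3) − 2²) = -19 + (-3) + 5 = -17.
det M (expand along row 1) = 1·5 − (-4)·12 + 0·(-8) = 53.
Characteristic polynomial: λ³ + 5λ² − 17λ − 53 = 0.
Substitute λ = y + (tr M)/3 = y − 1.666667 to remove the quadratic term: y³ + p·y + q = 0 with p = s − (tr M)²/3 = -25.333333 and q = −2(tr M)³/27 + (tr M)·s/3 − det M = -15.407407.
Three real roots ⇒ use the trigonometric (Viète) form: r = 2√(−p/3) = 5.811865, φ = arccos(3q/(p·r)) = arccos(0.313937) = 1.251459 rad.
y_k = r·cos(φ/3 − 2πk/3) for k = 0, 1, 2 gives y = 5.313475, -0.617481, -4.695995.
λ_k = y_k − 1.666667 gives λ = 3.6468, -2.2841, -6.3627 (check: the sum is -5.0000 = tr M).

Eigenvalues sorted in increasing order: [-6.3627, -2.2841, 3.6468].


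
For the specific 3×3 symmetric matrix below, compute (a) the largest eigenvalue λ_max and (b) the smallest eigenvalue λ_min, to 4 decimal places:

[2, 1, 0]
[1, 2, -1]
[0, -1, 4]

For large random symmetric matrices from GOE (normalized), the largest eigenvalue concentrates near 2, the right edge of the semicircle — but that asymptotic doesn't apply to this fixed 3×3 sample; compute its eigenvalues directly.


Since M is real symmetric, all three eigenvalues are real; they are the roots of det(λI − M) = λ³ − (tr M) λ² + s λ − det M, where s is the sum of the principal 2×2 minors.
tr M = 2 + 2 + 4 = 8.
s = (2·2 − 1²) + (2·4 − 0²) + (2·4 − (-1)²) = 3 + 8 + 7 = 18.
det M (expand along row 1) = 2·7 − 1·4 + 0·(-1) = 10.
Characteristic polynomial: λ³ − 8λ² + 18λ − 10 = 0.
Substitute λ = y + (tr M)/3 = y + 2.666667 to remove the quadratic term: y³ + p·y + q = 0 with p = s − (tr M)²/3 = -3.333333 and q = −2(tr M)³/27 + (tr M)·s/3 − det M = 0.074074.
Three real roots ⇒ use the trigonometric (Viète) form: r = 2√(−p/3) = 2.108185, φ = arccos(3q/(p·r)) = arccos(-0.031623) = 1.602424 rad.
y_k = r·cos(φ/3 − 2πk/3) for k = 0, 1, 2 gives y = 1.814528, 0.022226, -1.836753.
λ_k = y_k + 2.666667 gives λ = 4.4812, 2.6889, 0.8299 (check: the sum is 8.0000 = tr M).

Hence λ_max = 4.4812 and λ_min = 0.8299.


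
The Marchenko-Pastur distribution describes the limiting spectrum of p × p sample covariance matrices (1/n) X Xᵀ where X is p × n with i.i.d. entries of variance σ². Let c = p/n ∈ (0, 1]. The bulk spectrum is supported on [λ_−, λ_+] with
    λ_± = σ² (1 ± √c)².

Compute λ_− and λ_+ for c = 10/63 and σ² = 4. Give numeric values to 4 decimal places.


c = 10/63 = 0.158730; √c = 0.398410.
λ_− = σ² (1 − √c)² = 4 · (1 − 0.398410)² = 4 · (0.601590)² = 1.447644.
λ_+ = σ² (1 + √c)² = 4 · (1 + 0.398410)² = 4 · (1.398410)² = 7.822197.

Rounded to 4 decimal places: λ_− ≈ 1.4476, λ_+ ≈ 7.8222.


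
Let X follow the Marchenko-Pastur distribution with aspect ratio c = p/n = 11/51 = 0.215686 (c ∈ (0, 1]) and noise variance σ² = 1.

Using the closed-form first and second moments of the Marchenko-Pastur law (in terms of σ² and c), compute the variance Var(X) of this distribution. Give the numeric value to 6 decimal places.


Recall the MP moments m_1 = E[X] = σ² and m_2 = E[X²] = σ⁴ (1 + c).
m_1 = E[X] = σ² = 1, so m_1² = 1.
m_2 = E[X²] = σ⁴ (1 + c) = 1 · (1 + 0.215686) = 1 · 1.215686 = 1.215686.
(Note m_2 − m_1² simplifies to c · σ⁴ = 0.215686 · 1.)

Var(X) = m_2 − m_1² = 1.215686 − 1 = 0.215686.


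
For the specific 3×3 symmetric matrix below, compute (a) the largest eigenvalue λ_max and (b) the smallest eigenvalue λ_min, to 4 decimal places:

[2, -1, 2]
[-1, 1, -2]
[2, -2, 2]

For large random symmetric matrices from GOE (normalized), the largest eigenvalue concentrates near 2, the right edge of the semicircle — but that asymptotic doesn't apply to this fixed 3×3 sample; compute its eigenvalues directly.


Since M is real symmetric, all three eigenvalues are real; they are the roots of det(λI − M) = λ³ − (tr M) λ² + s λ − det M, where s is the sum of the principal 2×2 minors.
tr M = 2 + 1 + 2 = 5.
s = (2·1 − (-1)²) + (2·2 − 2²) + (1·2 − (-2)²) = 1 + 0 + (-2) = -1.
det M (expand along row 1) = 2·(-2) − (-1)·2 + 2·0 = -2.
Characteristic polynomial: λ³ − 5λ² − λ + 2 = 0.
Substitute λ = y + (tr M)/3 = y + 1.666667 to remove the quadratic term: y³ + p·y + q = 0 with p = s − (tr M)²/3 = -9.333333 and q = −2(tr M)³/27 + (tr M)·s/3 − det M = -8.925926.
Three real roots ⇒ use the trigonometric (Viète) form: r = 2√(−p/3) = 3.527668, φ = arccos(3q/(p·r)) = arccos(0.813299) = 0.620997 rad.
y_k = r·cos(φ/3 − 2πk/3) for k = 0, 1, 2 gives y = 3.452360, -1.098294, -2.354066.
λ_k = y_k + 1.666667 gives λ = 5.1190, 0.5684, -0.6874 (check: the sum is 5.0000 = tr M).

Hence λ_max = 5.1190 and λ_min = -0.6874.


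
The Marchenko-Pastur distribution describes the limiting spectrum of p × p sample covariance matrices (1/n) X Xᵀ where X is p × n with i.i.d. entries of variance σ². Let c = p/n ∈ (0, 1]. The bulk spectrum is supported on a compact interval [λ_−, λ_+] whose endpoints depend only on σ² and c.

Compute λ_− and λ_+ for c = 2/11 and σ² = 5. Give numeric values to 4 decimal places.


c = 2/11 = 0.181818; √c = 0.426401.
λ_− = σ² (1 − √c)² = 5 · (1 − 0.426401)² = 5 · (0.573599)² = 1.645077.
λ_+ = σ² (1 + √c)² = 5 · (1 + 0.426401)² = 5 · (1.426401)² = 10.173105.

Rounded to 4 decimal places: λ_− ≈ 1.6451, λ_+ ≈ 10.1731.


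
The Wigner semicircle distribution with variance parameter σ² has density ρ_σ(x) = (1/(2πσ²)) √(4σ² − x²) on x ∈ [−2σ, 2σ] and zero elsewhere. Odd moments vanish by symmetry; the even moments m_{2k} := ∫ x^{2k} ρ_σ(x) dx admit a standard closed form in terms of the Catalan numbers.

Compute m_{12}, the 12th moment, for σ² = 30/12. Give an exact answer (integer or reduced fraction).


By the scaled semicircle moment identity, m_{2k} = σ^{2k} · C_k with k = 6.
C_6 = (1/(k+1)) · C(2k, k) = (1/7) · C(12, 6) = (1/7) · 924 = 132.
σ^{2k} = (σ²)^k = (30/12)^6 = 15625/64.

Therefore m_{12} = σ^{12} · C_6 = (15625/64) · 132 = 515625/16.


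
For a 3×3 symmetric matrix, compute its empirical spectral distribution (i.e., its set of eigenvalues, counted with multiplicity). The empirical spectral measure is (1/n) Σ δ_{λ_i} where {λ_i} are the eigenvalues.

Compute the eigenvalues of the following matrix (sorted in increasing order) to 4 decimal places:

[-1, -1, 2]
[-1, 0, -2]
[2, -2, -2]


Since M is real symmetric, all three eigenvalues are real; they are the roots of det(λI − M) = λ³ − (tr M) λ² + s λ − det M, where s is the sum of the principal 2×2 minors.
tr M = -1 + 0 + (-2) = -3.
s = ((-1)·0 − (-1)²) + ((-1)·(-2) − 2²) + (0·(-2) − (-2)²) = -1 + (-2) + (-4) = -7.
det M (expand along row 1) = (-1)·(-4) − (-1)·6 + 2·2 = 14.
Characteristic polynomial: λ³ + 3λ² − 7λ − 14 = 0.
Substitute λ = y + (tr M)/3 = y − 1.000000 to remove the quadratic term: y³ + p·y + q = 0 with p = s − (tr M)²/3 = -10.000000 and q = −2(tr M)³/27 + (tr M)·s/3 − det M = -5.000000.
Three real roots ⇒ use the trigonometric (Viète) form: r = 2√(−p/3) = 3.651484, φ = arccos(3q/(p·r)) = arccos(0.410792) = 1.147474 rad.
y_k = r·cos(φ/3 − 2πk/3) for k = 0, 1, 2 gives y = 3.387619, -0.513544, -2.874076.
λ_k = y_k − 1.000000 gives λ = 2.3876, -1.5135, -3.8741 (check: the sum is -3.0000 = tr M).

Eigenvalues sorted in increasing order: [-3.8741, -1.5135, 2.3876].


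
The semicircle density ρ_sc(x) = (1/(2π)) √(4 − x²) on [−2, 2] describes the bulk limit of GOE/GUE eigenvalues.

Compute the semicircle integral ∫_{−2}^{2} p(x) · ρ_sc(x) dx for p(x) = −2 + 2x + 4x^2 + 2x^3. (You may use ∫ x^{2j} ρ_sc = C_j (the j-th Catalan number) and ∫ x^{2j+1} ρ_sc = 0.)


Write p(x) = Σ a_i x^i, split into monomials and integrate each against ρ_sc separately.
Using ∫ x^{2j} ρ_sc = C_j = (1/(j+1)) C(2j, j) (Catalan numbers) and ∫ x^{2j+1} ρ_sc = 0 (odd monomials vanish by symmetry):
  i = 0 (even): a_0 · C_{0} = -2 · 1 = -2
  i = 1 (odd): ∫ x^1 ρ_sc = 0 (vanishes)
  i = 2 (even): a_2 · C_{1} = 4 · 1 = 4
  i = 3 (odd): ∫ x^3 ρ_sc = 0 (vanishes)

Summing the contributions: ∫_{−2}^{2} p(x) ρ_sc(x) dx = (-2) + 4 = 2.


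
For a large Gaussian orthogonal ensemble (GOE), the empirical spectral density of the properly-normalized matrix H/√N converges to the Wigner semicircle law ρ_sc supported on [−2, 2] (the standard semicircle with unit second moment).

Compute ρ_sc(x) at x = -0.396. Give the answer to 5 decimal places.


ρ_sc(x) = (1/(2π)) √(4 − x²). With x = -0.396:
  4 − x² = 4 − (-0.396)² = 4 − 0.156816 = 3.843184.
  √(4 − x²) = 1.960404.
  1/(2π) = 0.159155.
  ρ_sc(-0.396) = 0.159155 · 1.960404 = 0.312008.

Rounded to 5 decimal places: ρ_sc(-0.396) ≈ 0.31201.


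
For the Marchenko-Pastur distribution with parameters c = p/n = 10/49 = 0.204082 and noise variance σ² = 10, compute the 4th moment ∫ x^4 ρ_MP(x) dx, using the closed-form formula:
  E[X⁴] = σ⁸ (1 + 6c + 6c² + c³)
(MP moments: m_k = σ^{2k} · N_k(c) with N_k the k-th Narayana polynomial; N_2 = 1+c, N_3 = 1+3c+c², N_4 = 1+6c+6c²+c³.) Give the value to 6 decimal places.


E[X⁴] = σ⁸ (1 + 6c + 6c² + c³) (fourth MP moment). With σ² = 10 (so σ⁸ = 10000) and c = 10/49 = 0.204082: E[X⁴] = 10000 · (1 + 6·0.204082 + 6·(0.204082)² + (0.204082)³) = 10000 · 2.482886.

So E[X^4] = 24828.855324.


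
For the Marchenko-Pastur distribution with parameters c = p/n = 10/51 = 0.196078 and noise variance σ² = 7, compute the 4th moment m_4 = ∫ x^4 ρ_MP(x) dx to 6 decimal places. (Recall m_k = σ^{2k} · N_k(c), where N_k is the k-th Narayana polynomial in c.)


E[X⁴] = σ⁸ (1 + 6c + 6c² + c³) (fourth MP moment). With σ² = 7 (so σ⁸ = 2401) and c = 10/51 = 0.196078: E[X⁴] = 2401 · (1 + 6·0.196078 + 6·(0.196078)² + (0.196078)³) = 2401 · 2.414690.

So E[X^4] = 5797.669908.


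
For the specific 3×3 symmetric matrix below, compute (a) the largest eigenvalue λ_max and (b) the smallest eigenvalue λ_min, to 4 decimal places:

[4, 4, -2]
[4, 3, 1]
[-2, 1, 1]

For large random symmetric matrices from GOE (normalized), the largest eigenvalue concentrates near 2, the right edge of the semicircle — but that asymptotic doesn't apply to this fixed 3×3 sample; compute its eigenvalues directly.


Since M is real symmetric, all three eigenvalues are real; they are the roots of det(λI − M) = λ³ − (tr M) λ² + s λ − det M, where s is the sum of the principal 2×2 minors.
tr M = 4 + 3 + 1 = 8.
s = (4·3 − 4²) + (4·1 − (-2)²) + (3·1 − 1²) = -4 + 0 + 2 = -2.
det M (expand along row 1) = 4·2 − 4·6 + (-2)·10 = -36.
Characteristic polynomial: λ³ − 8λ² − 2λ + 36 = 0.
Substitute λ = y + (tr M)/3 = y + 2.666667 to remove the quadratic term: y³ + p·y + q = 0 with p = s − (tr M)²/3 = -23.333333 and q = −2(tr M)³/27 + (tr M)·s/3 − det M = -7.259259.
Three real roots ⇒ use the trigonometric (Viète) form: r = 2√(−p/3) = 5.577734, φ = arccos(3q/(p·r)) = arccos(0.167332) = 1.402673 rad.
y_k = r·cos(φ/3 − 2πk/3) for k = 0, 1, 2 gives y = 4.979085, -0.312418, -4.666667.
λ_k = y_k + 2.666667 gives λ = 7.6458, 2.3542, -2.0000 (check: the sum is 8.0000 = tr M).

Hence λ_max = 7.6458 and λ_min = -2.0000.


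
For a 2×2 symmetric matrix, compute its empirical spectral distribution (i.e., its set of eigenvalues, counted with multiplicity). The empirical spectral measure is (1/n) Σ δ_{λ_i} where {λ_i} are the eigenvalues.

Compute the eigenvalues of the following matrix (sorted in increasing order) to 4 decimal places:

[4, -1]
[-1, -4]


Since M is real symmetric, both eigenvalues are real; they are the roots of det(λI − M) = λ² − (tr M) λ + det M.
tr M = 4 + (-4) = 0.
det M = 4·(-4) − (-1)² = -16 − 1 = -17.
Characteristic polynomial: λ² − 17 = 0.
Discriminant Δ = (tr M)² − 4·det M = 0 − (-68) = 68; √Δ = 8.246211.
λ = (tr M ± √Δ)/2 = (0 ± 8.246211)/2, giving (tr M − √Δ)/2 = -4.1231 and (tr M + √Δ)/2 = 4.1231.

Eigenvalues sorted in increasing order: [-4.1231, 4.1231].


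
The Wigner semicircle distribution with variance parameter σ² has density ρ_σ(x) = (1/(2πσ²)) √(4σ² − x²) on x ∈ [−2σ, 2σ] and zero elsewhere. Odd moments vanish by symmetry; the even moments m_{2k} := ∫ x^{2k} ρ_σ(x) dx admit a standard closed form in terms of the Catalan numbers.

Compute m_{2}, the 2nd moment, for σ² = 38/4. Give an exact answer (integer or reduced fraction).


By the scaled semicircle moment identity, m_{2k} = σ^{2k} · C_k with k = 1.
C_1 = (1/(k+1)) · C(2k, k) = (1/2) · C(2, 1) = (1/2) · 2 = 1.
σ^{2k} = (σ²)^k = (38/4)^1 = 19/2.

Therefore m_{2} = σ^{2} · C_1 = (19/2) · 1 = 19/2.


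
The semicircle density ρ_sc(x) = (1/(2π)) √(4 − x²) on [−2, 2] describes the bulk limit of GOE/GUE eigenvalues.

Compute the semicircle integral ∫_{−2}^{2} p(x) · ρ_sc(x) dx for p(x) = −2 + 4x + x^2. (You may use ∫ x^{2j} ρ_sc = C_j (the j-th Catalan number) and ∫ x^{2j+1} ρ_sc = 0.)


Write p(x) = Σ a_i x^i, split into monomials and integrate each against ρ_sc separately.
Using ∫ x^{2j} ρ_sc = C_j = (1/(j+1)) C(2j, j) (Catalan numbers) and ∫ x^{2j+1} ρ_sc = 0 (odd monomials vanish by symmetry):
  i = 0 (even): a_0 · C_{0} = -2 · 1 = -2
  i = 1 (odd): ∫ x^1 ρ_sc = 0 (vanishes)
  i = 2 (even): a_2 · C_{1} = 1 · 1 = 1

Summing the contributions: ∫_{−2}^{2} p(x) ρ_sc(x) dx = (-2) + 1 = -1.


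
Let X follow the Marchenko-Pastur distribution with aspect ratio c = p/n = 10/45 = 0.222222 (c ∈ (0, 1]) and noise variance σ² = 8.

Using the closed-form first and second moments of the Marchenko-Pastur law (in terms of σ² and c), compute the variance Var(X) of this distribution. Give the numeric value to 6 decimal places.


Recall the MP moments m_1 = E[X] = σ² and m_2 = E[X²] = σ⁴ (1 + c).
m_1 = E[X] = σ² = 8, so m_1² = 64.
m_2 = E[X²] = σ⁴ (1 + c) = 64 · (1 + 0.222222) = 64 · 1.222222 = 78.222222.
(Note m_2 − m_1² simplifies to c · σ⁴ = 0.222222 · 64.)

Var(X) = m_2 − m_1² = 78.222222 − 64 = 14.222222.


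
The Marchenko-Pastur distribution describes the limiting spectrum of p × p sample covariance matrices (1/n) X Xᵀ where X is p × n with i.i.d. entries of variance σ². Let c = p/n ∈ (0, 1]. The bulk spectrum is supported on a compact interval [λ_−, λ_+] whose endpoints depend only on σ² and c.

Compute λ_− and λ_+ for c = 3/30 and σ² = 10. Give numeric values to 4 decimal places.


c = 3/30 = 0.100000; √c = 0.316228.
λ_− = σ² (1 − √c)² = 10 · (1 − 0.316228)² = 10 · (0.683772)² = 4.675445.
λ_+ = σ² (1 + √c)² = 10 · (1 + 0.316228)² = 10 · (1.316228)² = 17.324555.

Rounded to 4 decimal places: λ_− ≈ 4.6754, λ_+ ≈ 17.3246.


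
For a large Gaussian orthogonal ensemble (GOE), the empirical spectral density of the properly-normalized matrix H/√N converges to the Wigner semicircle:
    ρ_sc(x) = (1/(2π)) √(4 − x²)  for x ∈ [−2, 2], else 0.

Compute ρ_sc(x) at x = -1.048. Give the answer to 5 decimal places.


ρ_sc(x) = (1/(2π)) √(4 − x²). With x = -1.048:
  4 − x² = 4 − (-1.048)² = 4 − 1.098304 = 2.901696.
  √(4 − x²) = 1.703437.
  1/(2π) = 0.159155.
  ρ_sc(-1.048) = 0.159155 · 1.703437 = 0.271110.

Rounded to 5 decimal places: ρ_sc(-1.048) ≈ 0.27111.


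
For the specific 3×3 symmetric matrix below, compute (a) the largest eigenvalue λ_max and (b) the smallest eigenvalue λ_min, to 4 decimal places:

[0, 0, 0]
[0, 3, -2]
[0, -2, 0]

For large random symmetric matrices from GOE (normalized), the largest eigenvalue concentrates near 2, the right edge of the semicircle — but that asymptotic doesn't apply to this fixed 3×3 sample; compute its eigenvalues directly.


Since M is real symmetric, all three eigenvalues are real; they are the roots of det(λI − M) = λ³ − (tr M) λ² + s λ − det M, where s is the sum of the principal 2×2 minors.
tr M = 0 + 3 + 0 = 3.
s = (0·3 − 0²) + (0·0 − 0²) + (3·0 − (-2)²) = 0 + 0 + (-4) = -4.
det M (expand along row 1) = 0·(-4) − 0·0 + 0·0 = 0.
Characteristic polynomial: λ³ − 3λ² − 4λ = 0.
Substitute λ = y + (tr M)/3 = y + 1.000000 to remove the quadratic term: y³ + p·y + q = 0 with p = s − (tr M)²/3 = -7.000000 and q = −2(tr M)³/27 + (tr M)·s/3 − det M = -6.000000.
Three real roots ⇒ use the trigonometric (Viète) form: r = 2√(−p/3) = 3.055050, φ = arccos(3q/(p·r)) = arccos(0.841698) = 0.570377 rad.
y_k = r·cos(φ/3 − 2πk/3) for k = 0, 1, 2 gives y = 3.000000, -1.000000, -2.000000.
λ_k = y_k + 1.000000 gives λ = 4.0000, 0.0000, -1.0000 (check: the sum is 3.0000 = tr M).

Hence λ_max = 4.0000 and λ_min = -1.0000.


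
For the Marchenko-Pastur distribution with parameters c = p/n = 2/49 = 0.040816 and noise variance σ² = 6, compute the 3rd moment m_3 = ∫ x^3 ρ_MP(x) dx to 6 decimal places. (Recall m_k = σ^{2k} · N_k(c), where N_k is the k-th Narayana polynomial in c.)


E[X³] = σ⁶ (1 + 3c + c²) (third MP moment). With σ² = 6 (so σ⁶ = 216) and c = 2/49 = 0.040816: E[X³] = 216 · (1 + 3·0.040816 + (0.040816)²) = 216 · 1.124115.

So E[X^3] = 242.808830.


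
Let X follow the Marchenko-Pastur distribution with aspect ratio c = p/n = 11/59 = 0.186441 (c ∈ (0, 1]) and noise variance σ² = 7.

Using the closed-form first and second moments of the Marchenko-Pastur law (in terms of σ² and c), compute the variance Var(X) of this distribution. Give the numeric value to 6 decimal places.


Recall the MP moments m_1 = E[X] = σ² and m_2 = E[X²] = σ⁴ (1 + c).
m_1 = E[X] = σ² = 7, so m_1² = 49.
m_2 = E[X²] = σ⁴ (1 + c) = 49 · (1 + 0.186441) = 49 · 1.186441 = 58.135593.
(Note m_2 − m_1² simplifies to c · σ⁴ = 0.186441 · 49.)

Var(X) = m_2 − m_1² = 58.135593 − 49 = 9.135593.


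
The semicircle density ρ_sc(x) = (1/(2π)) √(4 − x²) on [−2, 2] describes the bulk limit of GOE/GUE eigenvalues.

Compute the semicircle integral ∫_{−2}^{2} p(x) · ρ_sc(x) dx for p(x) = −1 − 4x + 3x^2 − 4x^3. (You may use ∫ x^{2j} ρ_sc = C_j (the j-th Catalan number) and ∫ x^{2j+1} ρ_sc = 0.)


Write p(x) = Σ a_i x^i, split into monomials and integrate each against ρ_sc separately.
Using ∫ x^{2j} ρ_sc = C_j = (1/(j+1)) C(2j, j) (Catalan numbers) and ∫ x^{2j+1} ρ_sc = 0 (odd monomials vanish by symmetry):
  i = 0 (even): a_0 · C_{0} = -1 · 1 = -1
  i = 1 (odd): ∫ x^1 ρ_sc = 0 (vanishes)
  i = 2 (even): a_2 · C_{1} = 3 · 1 = 3
  i = 3 (odd): ∫ x^3 ρ_sc = 0 (vanishes)

Summing the contributions: ∫_{−2}^{2} p(x) ρ_sc(x) dx = (-1) + 3 = 2.


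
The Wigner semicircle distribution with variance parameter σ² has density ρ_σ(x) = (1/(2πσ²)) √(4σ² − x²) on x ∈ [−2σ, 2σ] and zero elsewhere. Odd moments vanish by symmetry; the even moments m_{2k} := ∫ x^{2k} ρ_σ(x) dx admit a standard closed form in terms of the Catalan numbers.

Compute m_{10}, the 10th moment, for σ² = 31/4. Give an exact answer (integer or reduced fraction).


By the scaled semicircle moment identity, m_{2k} = σ^{2k} · C_k with k = 5.
C_5 = (1/(k+1)) · C(2k, k) = (1/6) · C(10, 5) = (1/6) · 252 = 42.
σ^{2k} = (σ²)^k = (31/4)^5 = 28629151/1024.

Therefore m_{10} = σ^{10} · C_5 = (28629151/1024) · 42 = 601212171/512.


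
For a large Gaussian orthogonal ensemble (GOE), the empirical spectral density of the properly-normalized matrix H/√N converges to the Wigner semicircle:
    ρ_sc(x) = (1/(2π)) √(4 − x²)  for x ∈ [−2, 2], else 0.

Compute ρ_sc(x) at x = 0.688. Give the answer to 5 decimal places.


ρ_sc(x) = (1/(2π)) √(4 − x²). With x = 0.688:
  4 − x² = 4 − (0.688)² = 4 − 0.473344 = 3.526656.
  √(4 − x²) = 1.877939.
  1/(2π) = 0.159155.
  ρ_sc(0.688) = 0.159155 · 1.877939 = 0.298883.

Rounded to 5 decimal places: ρ_sc(0.688) ≈ 0.29888.


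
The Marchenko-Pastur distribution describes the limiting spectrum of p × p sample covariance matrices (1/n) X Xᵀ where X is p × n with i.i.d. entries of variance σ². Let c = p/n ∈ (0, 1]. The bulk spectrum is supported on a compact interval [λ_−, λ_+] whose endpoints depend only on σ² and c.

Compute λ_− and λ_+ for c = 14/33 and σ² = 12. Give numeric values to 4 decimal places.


c = 14/33 = 0.424242; √c = 0.651339.
λ_− = σ² (1 − √c)² = 12 · (1 − 0.651339)² = 12 · (0.348661)² = 1.458774.
λ_+ = σ² (1 + √c)² = 12 · (1 + 0.651339)² = 12 · (1.651339)² = 32.723044.

Rounded to 4 decimal places: λ_− ≈ 1.4588, λ_+ ≈ 32.7230.


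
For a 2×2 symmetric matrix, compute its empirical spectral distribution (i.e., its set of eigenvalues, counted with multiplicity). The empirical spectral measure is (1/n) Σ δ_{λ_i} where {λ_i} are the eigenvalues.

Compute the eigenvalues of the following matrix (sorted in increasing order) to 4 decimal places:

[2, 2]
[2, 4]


Since M is real symmetric, both eigenvalues are real; they are the roots of det(λI − M) = λ² − (tr M) λ + det M.
tr M = 2 + 4 = 6.
det M = 2·4 − 2² = 8 − 4 = 4.
Characteristic polynomial: λ² − 6λ + 4 = 0.
Discriminant Δ = (tr M)² − 4·det M = 36 − 16 = 20; √Δ = 4.472136.
λ = (tr M ± √Δ)/2 = (6 ± 4.472136)/2, giving (tr M − √Δ)/2 = 0.7639 and (tr M + √Δ)/2 = 5.2361.

Eigenvalues sorted in increasing order: [0.7639, 5.2361].


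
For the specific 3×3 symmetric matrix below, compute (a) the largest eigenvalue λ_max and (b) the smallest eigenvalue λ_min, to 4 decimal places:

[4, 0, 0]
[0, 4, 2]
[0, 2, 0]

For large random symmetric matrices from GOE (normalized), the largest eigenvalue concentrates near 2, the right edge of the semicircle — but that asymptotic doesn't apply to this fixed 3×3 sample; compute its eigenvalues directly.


Since M is real symmetric, all three eigenvalues are real; they are the roots of det(λI − M) = λ³ − (tr M) λ² + s λ − det M, where s is the sum of the principal 2×2 minors.
tr M = 4 + 4 + 0 = 8.
s = (4·4 − 0²) + (4·0 − 0²) + (4·0 − 2²) = 16 + 0 + (-4) = 12.
det M (expand along row 1) = 4·(-4) − 0·0 + 0·0 = -16.
Characteristic polynomial: λ³ − 8λ² + 12λ + 16 = 0.
Substitute λ = y + (tr M)/3 = y + 2.666667 to remove the quadratic term: y³ + p·y + q = 0 with p = s − (tr M)²/3 = -9.333333 and q = −2(tr M)³/27 + (tr M)·s/3 − det M = 10.074074.
Three real roots ⇒ use the trigonometric (Viète) form: r = 2√(−p/3) = 3.527668, φ = arccos(3q/(p·r)) = arccos(-0.917914) = 2.733586 rad.
y_k = r·cos(φ/3 − 2πk/3) for k = 0, 1, 2 gives y = 2.161760, 1.333333, -3.495094.
λ_k = y_k + 2.666667 gives λ = 4.8284, 4.0000, -0.8284 (check: the sum is 8.0000 = tr M).

Hence λ_max = 4.8284 and λ_min = -0.8284.


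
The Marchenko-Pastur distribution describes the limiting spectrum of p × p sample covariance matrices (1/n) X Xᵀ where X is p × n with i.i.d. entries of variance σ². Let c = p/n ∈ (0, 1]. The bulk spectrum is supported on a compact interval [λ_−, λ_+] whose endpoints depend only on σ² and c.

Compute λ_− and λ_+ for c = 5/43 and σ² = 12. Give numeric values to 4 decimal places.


c = 5/43 = 0.116279; √c = 0.340997.
λ_− = σ² (1 − √c)² = 12 · (1 − 0.340997)² = 12 · (0.659003)² = 5.211417.
λ_+ = σ² (1 + √c)² = 12 · (1 + 0.340997)² = 12 · (1.340997)² = 21.579281.

Rounded to 4 decimal places: λ_− ≈ 5.2114, λ_+ ≈ 21.5793.


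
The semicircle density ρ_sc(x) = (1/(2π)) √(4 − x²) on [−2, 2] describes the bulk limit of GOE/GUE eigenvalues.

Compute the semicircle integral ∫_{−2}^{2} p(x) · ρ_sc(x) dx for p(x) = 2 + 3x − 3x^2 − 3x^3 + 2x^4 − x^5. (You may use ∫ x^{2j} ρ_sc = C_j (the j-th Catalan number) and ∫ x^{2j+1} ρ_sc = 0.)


Write p(x) = Σ a_i x^i, split into monomials and integrate each against ρ_sc separately.
Using ∫ x^{2j} ρ_sc = C_j = (1/(j+1)) C(2j, j) (Catalan numbers) and ∫ x^{2j+1} ρ_sc = 0 (odd monomials vanish by symmetry):
  i = 0 (even): a_0 · C_{0} = 2 · 1 = 2
  i = 1 (odd): ∫ x^1 ρ_sc = 0 (vanishes)
  i = 2 (even): a_2 · C_{1} = -3 · 1 = -3
  i = 3 (odd): ∫ x^3 ρ_sc = 0 (vanishes)
  i = 4 (even): a_4 · C_{2} = 2 · 2 = 4
  i = 5 (odd): ∫ x^5 ρ_sc = 0 (vanishes)

Summing the contributions: ∫_{−2}^{2} p(x) ρ_sc(x) dx = 2 + (-3) + 4 = 3.


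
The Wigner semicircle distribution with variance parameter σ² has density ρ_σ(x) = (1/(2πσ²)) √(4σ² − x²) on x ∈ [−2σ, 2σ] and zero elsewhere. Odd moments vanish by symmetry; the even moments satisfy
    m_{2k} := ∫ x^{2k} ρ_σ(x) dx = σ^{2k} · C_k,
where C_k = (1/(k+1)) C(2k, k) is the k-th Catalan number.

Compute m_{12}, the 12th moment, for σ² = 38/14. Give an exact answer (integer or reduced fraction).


By the scaled semicircle moment identity, m_{2k} = σ^{2k} · C_k with k = 6.
C_6 = (1/(k+1)) · C(2k, k) = (1/7) · C(12, 6) = (1/7) · 924 = 132.
σ^{2k} = (σ²)^k = (38/14)^6 = 47045881/117649.

Therefore m_{12} = σ^{12} · C_6 = (47045881/117649) · 132 = 6210056292/117649.


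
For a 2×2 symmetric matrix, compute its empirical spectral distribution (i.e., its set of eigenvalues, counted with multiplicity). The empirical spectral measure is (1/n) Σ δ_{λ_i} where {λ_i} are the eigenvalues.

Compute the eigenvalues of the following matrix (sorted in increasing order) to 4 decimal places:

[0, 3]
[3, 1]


Since M is real symmetric, both eigenvalues are real; they are the roots of det(λI − M) = λ² − (tr M) λ + det M.
tr M = 0 + 1 = 1.
det M = 0·1 − 3² = 0 − 9 = -9.
Characteristic polynomial: λ² − λ − 9 = 0.
Discriminant Δ = (tr M)² − 4·det M = 1 − (-36) = 37; √Δ = 6.082763.
λ = (tr M ± √Δ)/2 = (1 ± 6.082763)/2, giving (tr M − √Δ)/2 = -2.5414 and (tr M + √Δ)/2 = 3.5414.

Eigenvalues sorted in increasing order: [-2.5414, 3.5414].


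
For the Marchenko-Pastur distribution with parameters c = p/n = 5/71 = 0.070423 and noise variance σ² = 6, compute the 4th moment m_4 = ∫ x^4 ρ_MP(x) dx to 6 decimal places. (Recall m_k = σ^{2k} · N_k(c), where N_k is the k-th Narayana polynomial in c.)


E[X⁴] = σ⁸ (1 + 6c + 6c² + c³) (fourth MP moment). With σ² = 6 (so σ⁸ = 1296) and c = 5/71 = 0.070423: E[X⁴] = 1296 · (1 + 6·0.070423 + 6·(0.070423)² + (0.070423)³) = 1296 · 1.452640.

So E[X^4] = 1882.622037.


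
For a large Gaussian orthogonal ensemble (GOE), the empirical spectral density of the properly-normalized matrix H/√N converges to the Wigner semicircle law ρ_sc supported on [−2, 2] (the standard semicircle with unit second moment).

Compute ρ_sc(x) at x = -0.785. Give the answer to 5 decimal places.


ρ_sc(x) = (1/(2π)) √(4 − x²). With x = -0.785:
  4 − x² = 4 − (-0.785)² = 4 − 0.616225 = 3.383775.
  √(4 − x²) = 1.839504.
  1/(2π) = 0.159155.
  ρ_sc(-0.785) = 0.159155 · 1.839504 = 0.292766.

Rounded to 5 decimal places: ρ_sc(-0.785) ≈ 0.29277.


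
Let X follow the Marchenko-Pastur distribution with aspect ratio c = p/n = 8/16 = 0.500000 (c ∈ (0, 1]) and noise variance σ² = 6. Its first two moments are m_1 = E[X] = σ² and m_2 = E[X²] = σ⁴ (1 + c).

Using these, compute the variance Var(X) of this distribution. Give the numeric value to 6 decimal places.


m_1 = E[X] = σ² = 6, so m_1² = 36.
m_2 = E[X²] = σ⁴ (1 + c) = 36 · (1 + 0.500000) = 36 · 1.500000 = 54.000000.
(Note m_2 − m_1² simplifies to c · σ⁴ = 0.500000 · 36.)

Var(X) = m_2 − m_1² = 54.000000 − 36 = 18.000000.


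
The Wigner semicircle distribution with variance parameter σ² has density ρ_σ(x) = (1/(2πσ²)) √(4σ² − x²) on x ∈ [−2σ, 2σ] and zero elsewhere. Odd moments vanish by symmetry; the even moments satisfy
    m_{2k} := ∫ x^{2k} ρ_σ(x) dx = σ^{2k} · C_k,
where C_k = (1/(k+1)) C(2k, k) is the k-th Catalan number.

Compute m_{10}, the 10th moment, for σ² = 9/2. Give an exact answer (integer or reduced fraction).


By the scaled semicircle moment identity, m_{2k} = σ^{2k} · C_k with k = 5.
C_5 = (1/(k+1)) · C(2k, k) = (1/6) · C(10, 5) = (1/6) · 252 = 42.
σ^{2k} = (σ²)^k = (9/2)^5 = 59049/32.

Therefore m_{10} = σ^{10} · C_5 = (59049/32) · 42 = 1240029/16.


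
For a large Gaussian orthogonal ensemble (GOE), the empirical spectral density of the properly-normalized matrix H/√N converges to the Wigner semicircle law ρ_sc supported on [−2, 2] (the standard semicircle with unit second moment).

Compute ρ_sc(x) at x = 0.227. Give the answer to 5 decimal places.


ρ_sc(x) = (1/(2π)) √(4 − x²). With x = 0.227:
  4 − x² = 4 − (0.227)² = 4 − 0.051529 = 3.948471.
  √(4 − x²) = 1.987076.
  1/(2π) = 0.159155.
  ρ_sc(0.227) = 0.159155 · 1.987076 = 0.316253.

Rounded to 5 decimal places: ρ_sc(0.227) ≈ 0.31625.


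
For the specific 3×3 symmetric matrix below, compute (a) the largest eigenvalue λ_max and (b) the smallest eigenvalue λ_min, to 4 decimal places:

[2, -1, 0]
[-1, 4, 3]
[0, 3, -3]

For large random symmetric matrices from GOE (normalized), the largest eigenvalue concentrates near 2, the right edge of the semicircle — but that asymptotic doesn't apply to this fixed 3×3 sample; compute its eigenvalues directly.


Since M is real symmetric, all three eigenvalues are real; they are the roots of det(λI − M) = λ³ − (tr M) λ² + s λ − det M, where s is the sum of the principal 2×2 minors.
tr M = 2 + 4 + (-3) = 3.
s = (2·4 − (-1)²) + (2·(-3) − 0²) + (4·(-3) − 3²) = 7 + (-6) + (-21) = -20.
det M (expand along row 1) = 2·(-21) − (-1)·3 + 0·(-3) = -39.
Characteristic polynomial: λ³ − 3λ² − 20λ + 39 = 0.
Substitute λ = y + (tr M)/3 = y + 1.000000 to remove the quadratic term: y³ + p·y + q = 0 with p = s − (tr M)²/3 = -23.000000 and q = −2(tr M)³/27 + (tr M)·s/3 − det M = 17.000000.
Three real roots ⇒ use the trigonometric (Viète) form: r = 2√(−p/3) = 5.537749, φ = arccos(3q/(p·r)) = arccos(-0.400414) = 1.982765 rad.
y_k = r·cos(φ/3 − 2πk/3) for k = 0, 1, 2 gives y = 4.371648, 0.758071, -5.129719.
λ_k = y_k + 1.000000 gives λ = 5.3716, 1.7581, -4.1297 (check: the sum is 3.0000 = tr M).

Hence λ_max = 5.3716 and λ_min = -4.1297.


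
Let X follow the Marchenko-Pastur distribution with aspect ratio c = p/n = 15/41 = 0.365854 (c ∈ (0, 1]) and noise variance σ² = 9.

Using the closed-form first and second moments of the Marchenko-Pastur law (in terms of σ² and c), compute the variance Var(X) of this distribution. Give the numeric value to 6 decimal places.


Recall the MP moments m_1 = E[X] = σ² and m_2 = E[X²] = σ⁴ (1 + c).
m_1 = E[X] = σ² = 9, so m_1² = 81.
m_2 = E[X²] = σ⁴ (1 + c) = 81 · (1 + 0.365854) = 81 · 1.365854 = 110.634146.
(Note m_2 − m_1² simplifies to c · σ⁴ = 0.365854 · 81.)

Var(X) = m_2 − m_1² = 110.634146 − 81 = 29.634146.


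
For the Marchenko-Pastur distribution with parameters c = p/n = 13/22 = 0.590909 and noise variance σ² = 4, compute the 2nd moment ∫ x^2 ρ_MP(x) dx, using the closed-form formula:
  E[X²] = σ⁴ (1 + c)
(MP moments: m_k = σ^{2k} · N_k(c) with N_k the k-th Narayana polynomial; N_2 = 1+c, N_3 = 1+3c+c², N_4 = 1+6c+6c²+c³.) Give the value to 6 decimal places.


E[X²] = σ⁴ (1 + c) (second MP moment). With σ² = 4 (so σ⁴ = 16) and c = 13/22 = 0.590909: E[X²] = 16 · (1 + 0.590909) = 16 · 1.590909.

So E[X^2] = 25.454545.


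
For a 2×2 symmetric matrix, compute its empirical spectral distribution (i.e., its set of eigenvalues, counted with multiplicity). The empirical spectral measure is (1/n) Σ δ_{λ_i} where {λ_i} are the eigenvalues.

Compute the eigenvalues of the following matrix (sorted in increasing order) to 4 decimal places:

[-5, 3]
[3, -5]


Since M is real symmetric, both eigenvalues are real; they are the roots of det(λI − M) = λ² − (tr M) λ + det M.
tr M = -5 + (-5) = -10.
det M = (-5)·(-5) − 3² = 25 − 9 = 16.
Characteristic polynomial: λ² + 10λ + 16 = 0.
Discriminant Δ = (tr M)² − 4·det M = 100 − 64 = 36; √Δ = 6.000000.
λ = (tr M ± √Δ)/2 = (-10 ± 6.000000)/2, giving (tr M − √Δ)/2 = -8.0000 and (tr M + √Δ)/2 = -2.0000.

Eigenvalues sorted in increasing order: [-8.0000, -2.0000].


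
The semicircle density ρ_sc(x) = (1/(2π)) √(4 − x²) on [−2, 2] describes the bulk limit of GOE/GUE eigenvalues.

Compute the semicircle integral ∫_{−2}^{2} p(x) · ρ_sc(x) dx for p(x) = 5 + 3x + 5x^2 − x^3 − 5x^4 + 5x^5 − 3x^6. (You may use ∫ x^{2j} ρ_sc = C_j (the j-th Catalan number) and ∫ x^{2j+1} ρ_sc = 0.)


Write p(x) = Σ a_i x^i, split into monomials and integrate each against ρ_sc separately.
Using ∫ x^{2j} ρ_sc = C_j = (1/(j+1)) C(2j, j) (Catalan numbers) and ∫ x^{2j+1} ρ_sc = 0 (odd monomials vanish by symmetry):
  i = 0 (even): a_0 · C_{0} = 5 · 1 = 5
  i = 1 (odd): ∫ x^1 ρ_sc = 0 (vanishes)
  i = 2 (even): a_2 · C_{1} = 5 · 1 = 5
  i = 3 (odd): ∫ x^3 ρ_sc = 0 (vanishes)
  i = 4 (even): a_4 · C_{2} = -5 · 2 = -10
  i = 5 (odd): ∫ x^5 ρ_sc = 0 (vanishes)
  i = 6 (even): a_6 · C_{3} = -3 · 5 = -15

Summing the contributions: ∫_{−2}^{2} p(x) ρ_sc(x) dx = 5 + 5 + (-10) + (-15) = -15.


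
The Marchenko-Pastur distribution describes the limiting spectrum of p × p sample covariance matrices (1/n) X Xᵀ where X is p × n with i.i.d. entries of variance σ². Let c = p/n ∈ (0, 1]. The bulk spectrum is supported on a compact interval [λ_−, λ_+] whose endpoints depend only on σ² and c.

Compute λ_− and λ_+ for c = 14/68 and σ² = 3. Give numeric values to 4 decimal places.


c = 14/68 = 0.205882; √c = 0.453743.
λ_− = σ² (1 − √c)² = 3 · (1 − 0.453743)² = 3 · (0.546257)² = 0.895191.
λ_+ = σ² (1 + √c)² = 3 · (1 + 0.453743)² = 3 · (1.453743)² = 6.340103.

Rounded to 4 decimal places: λ_− ≈ 0.8952, λ_+ ≈ 6.3401.


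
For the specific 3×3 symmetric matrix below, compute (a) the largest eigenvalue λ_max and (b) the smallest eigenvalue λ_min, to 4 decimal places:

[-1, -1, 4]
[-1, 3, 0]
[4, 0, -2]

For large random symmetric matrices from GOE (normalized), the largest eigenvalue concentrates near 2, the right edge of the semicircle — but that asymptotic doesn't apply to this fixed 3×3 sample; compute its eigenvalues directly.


Since M is real symmetric, all three eigenvalues are real; they are the roots of det(λI − M) = λ³ − (tr M) λ² + s λ − det M, where s is the sum of the principal 2×2 minors.
tr M = -1 + 3 + (-2) = 0.
s = ((-1)·3 − (-1)²) + ((-1)·(-2) − 4²) + (3·(-2) − 0²) = -4 + (-14) + (-6) = -24.
det M (expand along row 1) = (-1)·(-6) − (-1)·2 + 4·(-12) = -40.
Characteristic polynomial: λ³ − 24λ + 40 = 0.
Substitute λ = y + (tr M)/3 = y + 0.000000 to remove the quadratic term: y³ + p·y + q = 0 with p = s − (tr M)²/3 = -24.000000 and q = −2(tr M)³/27 + (tr M)·s/3 − det M = 40.000000.
Three real roots ⇒ use the trigonometric (Viète) form: r = 2√(−p/3) = 5.656854, φ = arccos(3q/(p·r)) = arccos(-0.883883) = 2.654898 rad.
y_k = r·cos(φ/3 − 2πk/3) for k = 0, 1, 2 gives y = 3.582576, 2.000000, -5.582576.
λ_k = y_k + 0.000000 gives λ = 3.5826, 2.0000, -5.5826 (check: the sum is 0.0000 = tr M).

Hence λ_max = 3.5826 and λ_min = -5.5826.


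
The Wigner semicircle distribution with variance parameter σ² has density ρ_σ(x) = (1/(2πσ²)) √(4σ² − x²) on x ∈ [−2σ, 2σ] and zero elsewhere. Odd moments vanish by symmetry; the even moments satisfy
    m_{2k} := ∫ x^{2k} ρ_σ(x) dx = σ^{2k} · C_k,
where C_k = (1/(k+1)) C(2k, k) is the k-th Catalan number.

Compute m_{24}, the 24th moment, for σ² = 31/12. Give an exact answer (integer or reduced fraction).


By the scaled semicircle moment identity, m_{2k} = σ^{2k} · C_k with k = 12.
C_12 = (1/(k+1)) · C(2k, k) = (1/13) · C(24, 12) = (1/13) · 2704156 = 208012.
σ^{2k} = (σ²)^k = (31/12)^12 = 787662783788549761/8916100448256.

Therefore m_{24} = σ^{24} · C_12 = (787662783788549761/8916100448256) · 208012 = 40960827745355953221283/2229025112064.
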